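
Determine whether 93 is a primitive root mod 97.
p - 1 = 96 has prime divisors 2, 3. Check 93^(96/q) mod 97 for each: 93^(96/2) = 93^48 ≡ 1, 93^(96/3) = 93^32 ≡ 61 (mod 97). Since 93^48 ≡ 1 (mod 97), the order of 93 divides 48 (in fact the order is 24) ≠ 96, so it is not a primitive root.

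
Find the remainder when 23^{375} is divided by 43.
By Fermat: 23^{42} ≡ 1 (mod 43). 375 = 8×42 + 39. So 23^{375} ≡ 23^{39} ≡ 21 (mod 43)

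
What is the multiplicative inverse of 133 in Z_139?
133^(-1) ≡ 23 (mod 139). Verification: 133 × 23 = 3059 ≡ 1 (mod 139)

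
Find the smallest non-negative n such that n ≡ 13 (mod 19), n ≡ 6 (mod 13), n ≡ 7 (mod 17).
279

Using the Chinese Remainder Theorem:
M = product of moduli = 4199
For equation 1: M_1 = 221, 221 ≡ 12 (mod 19), inverse of 221 mod 19 is 8 (check: 12 × 8 = 96 ≡ 1 (mod 19))
For equation 2: M_2 = 323, 323 ≡ 11 (mod 13), inverse of 323 mod 13 is 6 (check: 11 × 6 = 66 ≡ 1 (mod 13))
For equation 3: M_3 = 247, 247 ≡ 9 (mod 17), inverse of 247 mod 17 is 2 (check: 9 × 2 = 18 ≡ 1 (mod 17))
Combine: n ≡ Σ r_i×M_i×(M_i⁻¹ mod m_i) = 13×221×8 + 6×323×6 + 7×247×2 = 22984 + 11628 + 3458 = 38070
38070 mod 4199 = 279
n ≡ 279 (mod 4199)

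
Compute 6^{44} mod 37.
1

Using successive squaring:
Binary expansion of 44: 101100
Powers of 6 mod 37 (each is the square of the previous):
  6^1 ≡ 6 (mod 37)
  6^2 ≡ 6² = 36 ≡ 36 (mod 37)
  6^4 ≡ 36² = 1296 ≡ 1 (mod 37)
  6^8 ≡ 1² = 1 ≡ 1 (mod 37)
  6^16 ≡ 1² = 1 ≡ 1 (mod 37)
  6^32 ≡ 1² = 1 ≡ 1 (mod 37)
44 = 32 + 8 + 4, so 6^44 = 6^32 × 6^8 × 6^4 ≡ 1 × 1 × 1 (mod 37)
Multiplying step by step:
  1 × 1 = 1 ≡ 1 (mod 37)
  1 × 1 = 1 ≡ 1 (mod 37)
Result: 6^44 ≡ 1 (mod 37)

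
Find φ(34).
16

Prime factorization: 34 = 2 × 17
Using the formula φ(n) = n × Π(1 - 1/p) for each prime factor p:
φ(34) = 34 × (1 - 1/2) × (1 - 1/17)
φ(34) = 16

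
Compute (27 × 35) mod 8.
1

(27 × 35) = 945
945 mod 8 = 1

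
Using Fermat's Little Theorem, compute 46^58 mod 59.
By Fermat's Little Theorem, 46^{58} ≡ 1 (mod 59) since 59 is prime and gcd(46, 59) = 1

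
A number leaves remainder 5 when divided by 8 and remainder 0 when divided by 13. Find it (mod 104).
M = 8 × 13 = 104. M₁ = 13, y₁ ≡ 5 (mod 8). M₂ = 8, y₂ ≡ 5 (mod 13). z = 5×13×5 + 0×8×5 ≡ 13 (mod 104)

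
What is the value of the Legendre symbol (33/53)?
(33/53) = 33^{26} mod 53 = -1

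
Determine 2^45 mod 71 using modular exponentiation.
Using repeated squaring. 45 = 32 + 8 + 4 + 1 (binary 101101). Repeated squaring mod 71: 2^1 ≡ 2; 2^2 ≡ 2² = 4 ≡ 4; 2^4 ≡ 4² = 16 ≡ 16; 2^8 ≡ 16² = 256 ≡ 43; 2^16 ≡ 43² = 1849 ≡ 3; 2^32 ≡ 3² = 9 ≡ 9. Multiply: 2^45 = 2^32 × 2^8 × 2^4 × 2^1 ≡ 9 × 43 × 16 × 2 (mod 71): 9 × 43 = 387 ≡ 32; 32 × 16 = 512 ≡ 15; 15 × 2 = 30 ≡ 30. So 2^45 ≡ 30 (mod 71).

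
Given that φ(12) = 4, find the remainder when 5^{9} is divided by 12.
By Euler: 5^{4} ≡ 1 (mod 12) since gcd(5, 12) = 1. 9 = 2×4 + 1. So 5^{9} ≡ 5^{1} ≡ 5 (mod 12)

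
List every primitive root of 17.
Primitive roots mod 17: {3, 5, 6, 7, 10, 11, 12, 14}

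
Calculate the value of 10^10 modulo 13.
10 = 8 + 2 (binary 1010). Repeated squaring mod 13: 10^1 ≡ 10; 10^2 ≡ 10² = 100 ≡ 9; 10^4 ≡ 9² = 81 ≡ 3; 10^8 ≡ 3² = 9 ≡ 9. Multiply: 10^10 = 10^8 × 10^2 ≡ 9 × 9 (mod 13): 9 × 9 = 81 ≡ 3. So 10^10 ≡ 3 (mod 13).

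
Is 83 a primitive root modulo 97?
Yes

To verify, check if 83^(96/q) ≢ 1 (mod 97) for each prime divisor q of 96
Divisors of 96 = 96: [1, 2, 3, 4, 6, 8, 12, 16, 24, 32, 48, 96]
  83^(96/2) = 83^48 ≡ 96 (mod 97)
  83^(96/3) = 83^32 ≡ 61 (mod 97)
Conclusion: 83 is a primitive root modulo 97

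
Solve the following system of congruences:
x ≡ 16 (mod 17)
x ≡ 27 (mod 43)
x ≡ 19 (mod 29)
14432

Using the Chinese Remainder Theorem:
M = product of moduli = 21199
For equation 1: M_1 = 1247, 1247 ≡ 6 (mod 17), inverse of 1247 mod 17 is 3 (check: 6 × 3 = 18 ≡ 1 (mod 17))
For equation 2: M_2 = 493, 493 ≡ 20 (mod 43), inverse of 493 mod 43 is 28 (check: 20 × 28 = 560 ≡ 1 (mod 43))
For equation 3: M_3 = 731, 731 ≡ 6 (mod 29), inverse of 731 mod 29 is 5 (check: 6 × 5 = 30 ≡ 1 (mod 29))
Combine: x ≡ Σ r_i×M_i×(M_i⁻¹ mod m_i) = 16×1247×3 + 27×493×28 + 19×731×5 = 59856 + 372708 + 69445 = 502009
502009 mod 21199 = 14432
x ≡ 14432 (mod 21199)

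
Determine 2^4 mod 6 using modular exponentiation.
4 = 4 (binary 100). Repeated squaring mod 6: 2^1 ≡ 2; 2^2 ≡ 2² = 4 ≡ 4; 2^4 ≡ 4² = 16 ≡ 4. So 2^4 ≡ 4 (mod 6).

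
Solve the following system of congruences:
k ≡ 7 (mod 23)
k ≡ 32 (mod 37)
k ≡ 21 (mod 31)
15831

Using the Chinese Remainder Theorem:
M = product of moduli = 26381
For equation 1: M_1 = 1147, 1147 ≡ 20 (mod 23), inverse of 1147 mod 23 is 15 (check: 20 × 15 = 300 ≡ 1 (mod 23))
For equation 2: M_2 = 713, 713 ≡ 10 (mod 37), inverse of 713 mod 37 is 26 (check: 10 × 26 = 260 ≡ 1 (mod 37))
For equation 3: M_3 = 851, 851 ≡ 14 (mod 31), inverse of 851 mod 31 is 20 (check: 14 × 20 = 280 ≡ 1 (mod 31))
Combine: k ≡ Σ r_i×M_i×(M_i⁻¹ mod m_i) = 7×1147×15 + 32×713×26 + 21×851×20 = 120435 + 593216 + 357420 = 1071071
1071071 mod 26381 = 15831
k ≡ 15831 (mod 26381)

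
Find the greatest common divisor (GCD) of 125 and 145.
5

Using the Euclidean algorithm:
125 = 0 × 145 + 125
145 = 1 × 125 + 20
125 = 6 × 20 + 5
20 = 4 × 5 + 0

GCD(125, 145) = 5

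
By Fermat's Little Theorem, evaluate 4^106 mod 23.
By Fermat: 4^{22} ≡ 1 (mod 23). 106 = 4×22 + 18. So 4^{106} ≡ 4^{18} ≡ 8 (mod 23)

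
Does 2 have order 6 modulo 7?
p - 1 = 6 has prime divisors 2, 3. Check 2^(6/q) mod 7 for each: 2^(6/2) = 2^3 ≡ 1, 2^(6/3) = 2^2 ≡ 4 (mod 7). Since 2^3 ≡ 1 (mod 7), the order of 2 divides 3 (in fact the order is 3) ≠ 6, so it is not a primitive root.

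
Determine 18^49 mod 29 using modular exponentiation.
Using Fermat: 18^{28} ≡ 1 (mod 29). 49 ≡ 21 (mod 28). So 18^{49} ≡ 18^{21} ≡ 12 (mod 29)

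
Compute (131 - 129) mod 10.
2

(131 - 129) = 2
2 mod 10 = 2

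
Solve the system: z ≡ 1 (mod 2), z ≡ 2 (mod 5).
M = 2 × 5 = 10. M₁ = 5, y₁ ≡ 1 (mod 2). M₂ = 2, y₂ ≡ 3 (mod 5). z = 1×5×1 + 2×2×3 ≡ 7 (mod 10)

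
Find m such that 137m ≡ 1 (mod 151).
137^(-1) ≡ 97 (mod 151). Verification: 137 × 97 = 13289 ≡ 1 (mod 151)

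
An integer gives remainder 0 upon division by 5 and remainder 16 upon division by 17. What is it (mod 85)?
M = 5 × 17 = 85. M₁ = 17, y₁ ≡ 3 (mod 5). M₂ = 5, y₂ ≡ 7 (mod 17). r = 0×17×3 + 16×5×7 ≡ 50 (mod 85). The smallest positive such number is 50.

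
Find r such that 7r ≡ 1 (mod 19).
7^(-1) ≡ 11 (mod 19). Verification: 7 × 11 = 77 ≡ 1 (mod 19)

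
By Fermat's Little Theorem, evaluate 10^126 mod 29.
By Fermat: 10^{28} ≡ 1 (mod 29). 126 = 4×28 + 14. So 10^{126} ≡ 10^{14} ≡ 28 (mod 29)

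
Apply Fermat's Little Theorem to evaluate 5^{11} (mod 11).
5

By Fermat's Little Theorem, a^(p-1) ≡ 1 (mod p) for prime p and gcd(a, p) = 1
Here p = 11, so 5^10 ≡ 1 (mod 11)
We can reduce the exponent: 11 mod 10 = 1
So 5^11 ≡ 5^1 (mod 11)
Computing: 5^1 mod 11 = 5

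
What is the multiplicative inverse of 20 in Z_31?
14

Using Extended Euclidean Algorithm:
gcd(20, 31) = 1
Bezout coefficients: 20 × 14 + 31 × -9 = 1
So 20 × 14 ≡ 1 (mod 31)
The inverse is 14 mod 31 = 14
Verification: 20 × 14 = 280 = 9 × 31 + 1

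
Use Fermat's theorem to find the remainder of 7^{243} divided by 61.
38

By Fermat's Little Theorem, a^(p-1) ≡ 1 (mod p) for prime p and gcd(a, p) = 1
Here p = 61, so 7^60 ≡ 1 (mod 61)
We can reduce the exponent: 243 mod 60 = 3
So 7^243 ≡ 7^3 (mod 61)
Computing: 7^3 mod 61 = 38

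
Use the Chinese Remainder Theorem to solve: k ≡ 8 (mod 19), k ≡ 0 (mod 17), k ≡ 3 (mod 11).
1224

Using the Chinese Remainder Theorem:
M = product of moduli = 3553
For equation 1: M_1 = 187, 187 ≡ 16 (mod 19), inverse of 187 mod 19 is 6 (check: 16 × 6 = 96 ≡ 1 (mod 19))
For equation 2: M_2 = 209, 209 ≡ 5 (mod 17), inverse of 209 mod 17 is 7 (check: 5 × 7 = 35 ≡ 1 (mod 17))
For equation 3: M_3 = 323, 323 ≡ 4 (mod 11), inverse of 323 mod 11 is 3 (check: 4 × 3 = 12 ≡ 1 (mod 11))
Combine: k ≡ Σ r_i×M_i×(M_i⁻¹ mod m_i) = 8×187×6 + 0×209×7 + 3×323×3 = 8976 + 0 + 2907 = 11883
11883 mod 3553 = 1224
k ≡ 1224 (mod 3553)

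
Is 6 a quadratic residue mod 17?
By Euler's criterion: 6^{8} ≡ 16 (mod 17). Since this equals -1 (≡ 16), 6 is not a QR.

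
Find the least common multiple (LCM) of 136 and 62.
4216

First find GCD(136, 62) using the Euclidean algorithm:
136 = 2 × 62 + 12
62 = 5 × 12 + 2
12 = 6 × 2 + 0
GCD(136, 62) = 2

LCM formula: LCM(a, b) = (a × b) / GCD(a, b)
LCM(136, 62) = (136 × 62) / 2
LCM(136, 62) = 8432 / 2
LCM(136, 62) = 4216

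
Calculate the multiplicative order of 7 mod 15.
Powers of 7 mod 15: 7^1≡7, 7^2≡4, 7^3≡13, 7^4≡1. Order = 4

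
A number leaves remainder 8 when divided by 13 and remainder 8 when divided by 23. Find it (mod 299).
M = 13 × 23 = 299. M₁ = 23, y₁ ≡ 4 (mod 13). M₂ = 13, y₂ ≡ 16 (mod 23). m = 8×23×4 + 8×13×16 ≡ 8 (mod 299)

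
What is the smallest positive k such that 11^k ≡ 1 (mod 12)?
Powers of 11 mod 12: 11^1≡11, 11^2≡1. Order = 2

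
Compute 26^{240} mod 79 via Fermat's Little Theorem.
22

By Fermat's Little Theorem, a^(p-1) ≡ 1 (mod p) for prime p and gcd(a, p) = 1
Here p = 79, so 26^78 ≡ 1 (mod 79)
We can reduce the exponent: 240 mod 78 = 6
So 26^240 ≡ 26^6 (mod 79)
Computing: 26^6 mod 79 = 22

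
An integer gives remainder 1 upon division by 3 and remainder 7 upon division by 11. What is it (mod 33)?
M = 3 × 11 = 33. M₁ = 11, y₁ ≡ 2 (mod 3). M₂ = 3, y₂ ≡ 4 (mod 11). t = 1×11×2 + 7×3×4 ≡ 7 (mod 33). The smallest positive such number is 7.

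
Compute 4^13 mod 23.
Using repeated squaring. 13 = 8 + 4 + 1 (binary 1101). Repeated squaring mod 23: 4^1 ≡ 4; 4^2 ≡ 4² = 16 ≡ 16; 4^4 ≡ 16² = 256 ≡ 3; 4^8 ≡ 3² = 9 ≡ 9. Multiply: 4^13 = 4^8 × 4^4 × 4^1 ≡ 9 × 3 × 4 (mod 23): 9 × 3 = 27 ≡ 4; 4 × 4 = 16 ≡ 16. So 4^13 ≡ 16 (mod 23).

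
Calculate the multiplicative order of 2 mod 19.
Powers of 2 mod 19: 2^1≡2, 2^2≡4, 2^3≡8, 2^4≡16, 2^5≡13, 2^6≡7, 2^7≡14, 2^8≡9, 2^9≡18, 2^10≡17, 2^11≡15, 2^12≡11, 2^13≡3, 2^14≡6, 2^15≡12, 2^16≡5, 2^17≡10, 2^18≡1. Order = 18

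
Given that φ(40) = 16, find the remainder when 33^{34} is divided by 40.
By Euler: 33^{16} ≡ 1 (mod 40) since gcd(33, 40) = 1. 34 = 2×16 + 2. So 33^{34} ≡ 33^{2} ≡ 9 (mod 40)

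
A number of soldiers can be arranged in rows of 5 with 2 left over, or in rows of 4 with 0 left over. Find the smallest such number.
M = 5 × 4 = 20. M₁ = 4, y₁ ≡ 4 (mod 5). M₂ = 5, y₂ ≡ 1 (mod 4). m = 2×4×4 + 0×5×1 ≡ 12 (mod 20). The smallest positive such number is 12.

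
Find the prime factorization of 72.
2^3 × 3^2

Divide by primes starting from smallest:
72 ÷ 2 = 36
36 ÷ 2 = 18
18 ÷ 2 = 9
9 ÷ 3 = 3
3 ÷ 3 = 1

72 = 2^3 × 3^2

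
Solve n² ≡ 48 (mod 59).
The square roots of 48 mod 59 are 15 and 44. Verify: 15² = 225 ≡ 48 (mod 59)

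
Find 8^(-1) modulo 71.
9

Using Extended Euclidean Algorithm:
gcd(8, 71) = 1
Bezout coefficients: 8 × 9 + 71 × -1 = 1
So 8 × 9 ≡ 1 (mod 71)
The inverse is 9 mod 71 = 9
Verification: 8 × 9 = 72 = 1 × 71 + 1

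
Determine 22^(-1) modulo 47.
22^(-1) ≡ 15 (mod 47). Verification: 22 × 15 = 330 ≡ 1 (mod 47)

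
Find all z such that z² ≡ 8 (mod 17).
The square roots of 8 mod 17 are 12 and 5. Verify: 12² = 144 ≡ 8 (mod 17)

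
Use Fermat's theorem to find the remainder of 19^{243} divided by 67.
15

By Fermat's Little Theorem, a^(p-1) ≡ 1 (mod p) for prime p and gcd(a, p) = 1
Here p = 67, so 19^66 ≡ 1 (mod 67)
We can reduce the exponent: 243 mod 66 = 45
So 19^243 ≡ 19^45 (mod 67)
Computing: 19^45 mod 67 = 15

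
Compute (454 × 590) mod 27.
20

(454 × 590) = 267860
267860 mod 27 = 20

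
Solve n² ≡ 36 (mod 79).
The square roots of 36 mod 79 are 73 and 6. Verify: 73² = 5329 ≡ 36 (mod 79)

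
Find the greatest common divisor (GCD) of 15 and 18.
3

Using the Euclidean algorithm:
15 = 0 × 18 + 15
18 = 1 × 15 + 3
15 = 5 × 3 + 0

GCD(15, 18) = 3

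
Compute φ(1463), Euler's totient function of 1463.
1080

Prime factorization: 1463 = 7 × 11 × 19
Using the formula φ(n) = n × Π(1 - 1/p) for each prime factor p:
φ(1463) = 1463 × (1 - 1/7) × (1 - 1/11) × (1 - 1/19)
φ(1463) = 1080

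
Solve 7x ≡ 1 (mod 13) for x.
2

Using Extended Euclidean Algorithm:
gcd(7, 13) = 1
Bezout coefficients: 7 × 2 + 13 × -1 = 1
So 7 × 2 ≡ 1 (mod 13)
The inverse is 2 mod 13 = 2
Verification: 7 × 2 = 14 = 1 × 13 + 1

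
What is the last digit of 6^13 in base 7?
Using Fermat: 6^{6} ≡ 1 (mod 7). 13 ≡ 1 (mod 6). So 6^{13} ≡ 6^{1} ≡ 6 (mod 7)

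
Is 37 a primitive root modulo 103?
p - 1 = 102 has prime divisors 2, 3, 17. Check 37^(102/q) mod 103 for each: 37^(102/2) = 37^51 ≡ 102, 37^(102/3) = 37^34 ≡ 1, 37^(102/17) = 37^6 ≡ 14 (mod 103). Since 37^34 ≡ 1 (mod 103), the order of 37 divides 34 (in fact the order is 34) ≠ 102, so it is not a primitive root.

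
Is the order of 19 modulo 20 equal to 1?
No, the actual order is 2, not 1.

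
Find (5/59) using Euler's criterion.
(5/59) = 5^{29} mod 59 = 1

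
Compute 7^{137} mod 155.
142

Using successive squaring:
Binary expansion of 137: 10001001
Powers of 7 mod 155 (each is the square of the previous):
  7^1 ≡ 7 (mod 155)
  7^2 ≡ 7² = 49 ≡ 49 (mod 155)
  7^4 ≡ 49² = 2401 ≡ 76 (mod 155)
  7^8 ≡ 76² = 5776 ≡ 41 (mod 155)
  7^16 ≡ 41² = 1681 ≡ 131 (mod 155)
  7^32 ≡ 131² = 17161 ≡ 111 (mod 155)
  7^64 ≡ 111² = 12321 ≡ 76 (mod 155)
  7^128 ≡ 76² = 5776 ≡ 41 (mod 155)
137 = 128 + 8 + 1, so 7^137 = 7^128 × 7^8 × 7^1 ≡ 41 × 41 × 7 (mod 155)
Multiplying step by step:
  41 × 41 = 1681 ≡ 131 (mod 155)
  131 × 7 = 917 ≡ 142 (mod 155)
Result: 7^137 ≡ 142 (mod 155)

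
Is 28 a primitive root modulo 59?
No

To verify, check if 28^(58/q) ≢ 1 (mod 59) for each prime divisor q of 58
Divisors of 58 = 58: [1, 2, 29, 58]
  28^(58/2) = 28^29 ≡ 1 (mod 59)
  28^(58/29) = 28^2 ≡ 17 (mod 59)
Conclusion: 28 is not a primitive root modulo 59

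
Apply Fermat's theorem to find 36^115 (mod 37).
By Fermat: 36^{36} ≡ 1 (mod 37). 115 = 3×36 + 7. So 36^{115} ≡ 36^{7} ≡ 36 (mod 37)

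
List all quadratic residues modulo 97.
QRs mod 97: {1, 2, 3, 4, 6, 8, 9, 11, 12, 16, 18, 22, 24, 25, 27, 31, 32, 33, 35, 36, 43, 44, 47, 48, 49, 50, 53, 54, 61, 62, 64, 65, 66, 70, 72, 73, 75, 79, 81, 85, 86, 88, 89, 91, 93, 94, 95, 96}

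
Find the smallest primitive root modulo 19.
2

A primitive root g modulo p has order p-1 = 18
Prime divisors of 18: [2, 3]
g is a primitive root iff g^(18/q) ≢ 1 (mod 19) for each prime divisor q
Testing small values:
  g = 2: 2^9 ≡ 18, 2^6 ≡ 7 (mod 19) → none is 1, primitive root!
The smallest primitive root is 2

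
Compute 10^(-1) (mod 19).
2

Using Extended Euclidean Algorithm:
gcd(10, 19) = 1
Bezout coefficients: 10 × 2 + 19 × -1 = 1
So 10 × 2 ≡ 1 (mod 19)
The inverse is 2 mod 19 = 2
Verification: 10 × 2 = 20 = 1 × 19 + 1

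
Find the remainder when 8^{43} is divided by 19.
By Fermat: 8^{18} ≡ 1 (mod 19). 43 = 2×18 + 7. So 8^{43} ≡ 8^{7} ≡ 8 (mod 19)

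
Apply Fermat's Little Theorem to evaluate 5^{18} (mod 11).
4

By Fermat's Little Theorem, a^(p-1) ≡ 1 (mod p) for prime p and gcd(a, p) = 1
Here p = 11, so 5^10 ≡ 1 (mod 11)
We can reduce the exponent: 18 mod 10 = 8
So 5^18 ≡ 5^8 (mod 11)
Computing: 5^8 mod 11 = 4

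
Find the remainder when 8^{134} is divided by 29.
By Fermat: 8^{28} ≡ 1 (mod 29). 134 = 4×28 + 22. So 8^{134} ≡ 8^{22} ≡ 9 (mod 29)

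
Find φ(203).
168

Prime factorization: 203 = 7 × 29
Using the formula φ(n) = n × Π(1 - 1/p) for each prime factor p:
φ(203) = 203 × (1 - 1/7) × (1 - 1/29)
φ(203) = 168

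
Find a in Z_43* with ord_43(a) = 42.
3 has order 42 mod 43 since 3^{42} ≡ 1 (mod 43) and no smaller power works.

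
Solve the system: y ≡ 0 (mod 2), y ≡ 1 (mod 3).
M = 2 × 3 = 6. M₁ = 3, y₁ ≡ 1 (mod 2). M₂ = 2, y₂ ≡ 2 (mod 3). y = 0×3×1 + 1×2×2 ≡ 4 (mod 6)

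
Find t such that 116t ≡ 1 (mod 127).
116^(-1) ≡ 23 (mod 127). Verification: 116 × 23 = 2668 ≡ 1 (mod 127)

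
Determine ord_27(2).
Powers of 2 mod 27: 2^1≡2, 2^2≡4, 2^3≡8, 2^4≡16, 2^5≡5, 2^6≡10, 2^7≡20, 2^8≡13, 2^9≡26, 2^10≡25, 2^11≡23, 2^12≡19, 2^13≡11, 2^14≡22, 2^15≡17, 2^16≡7, 2^17≡14, 2^18≡1. Order = 18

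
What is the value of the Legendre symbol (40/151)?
(40/151) = 40^{75} mod 151 = 1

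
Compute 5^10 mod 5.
5 ≡ 0 (mod 5). 10 = 8 + 2 (binary 1010). Repeated squaring mod 5: 0^1 ≡ 0; 0^2 ≡ 0² = 0 ≡ 0; 0^4 ≡ 0² = 0 ≡ 0; 0^8 ≡ 0² = 0 ≡ 0. Multiply: 5^10 ≡ 0^8 × 0^2 ≡ 0 × 0 (mod 5): 0 × 0 = 0 ≡ 0. So 5^10 ≡ 0 (mod 5).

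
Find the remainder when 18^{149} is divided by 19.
By Fermat: 18^{18} ≡ 1 (mod 19). 149 = 8×18 + 5. So 18^{149} ≡ 18^{5} ≡ 18 (mod 19)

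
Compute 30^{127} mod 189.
135

Using successive squaring:
Binary expansion of 127: 1111111
Powers of 30 mod 189 (each is the square of the previous):
  30^1 ≡ 30 (mod 189)
  30^2 ≡ 30² = 900 ≡ 144 (mod 189)
  30^4 ≡ 144² = 20736 ≡ 135 (mod 189)
  30^8 ≡ 135² = 18225 ≡ 81 (mod 189)
  30^16 ≡ 81² = 6561 ≡ 135 (mod 189)
  30^32 ≡ 135² = 18225 ≡ 81 (mod 189)
  30^64 ≡ 81² = 6561 ≡ 135 (mod 189)
127 = 64 + 32 + 16 + 8 + 4 + 2 + 1, so 30^127 = 30^64 × 30^32 × 30^16 × 30^8 × 30^4 × 30^2 × 30^1 ≡ 135 × 81 × 135 × 81 × 135 × 144 × 30 (mod 189)
Multiplying step by step:
  135 × 81 = 10935 ≡ 162 (mod 189)
  162 × 135 = 21870 ≡ 135 (mod 189)
  135 × 81 = 10935 ≡ 162 (mod 189)
  162 × 135 = 21870 ≡ 135 (mod 189)
  135 × 144 = 19440 ≡ 162 (mod 189)
  162 × 30 = 4860 ≡ 135 (mod 189)
Result: 30^127 ≡ 135 (mod 189)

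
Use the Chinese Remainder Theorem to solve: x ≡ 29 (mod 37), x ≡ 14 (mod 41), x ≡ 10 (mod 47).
47574

Using the Chinese Remainder Theorem:
M = product of moduli = 71299
For equation 1: M_1 = 1927, 1927 ≡ 3 (mod 37), inverse of 1927 mod 37 is 25 (check: 3 × 25 = 75 ≡ 1 (mod 37))
For equation 2: M_2 = 1739, 1739 ≡ 17 (mod 41), inverse of 1739 mod 41 is 29 (check: 17 × 29 = 493 ≡ 1 (mod 41))
For equation 3: M_3 = 1517, 1517 ≡ 13 (mod 47), inverse of 1517 mod 47 is 29 (check: 13 × 29 = 377 ≡ 1 (mod 47))
Combine: x ≡ Σ r_i×M_i×(M_i⁻¹ mod m_i) = 29×1927×25 + 14×1739×29 + 10×1517×29 = 1397075 + 706034 + 439930 = 2543039
2543039 mod 71299 = 47574
x ≡ 47574 (mod 71299)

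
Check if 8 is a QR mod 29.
By Euler's criterion: 8^{14} ≡ 28 (mod 29). Since this equals -1 (≡ 28), 8 is not a QR.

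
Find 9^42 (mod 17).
Using Fermat: 9^{16} ≡ 1 (mod 17). 42 ≡ 10 (mod 16). So 9^{42} ≡ 9^{10} ≡ 13 (mod 17)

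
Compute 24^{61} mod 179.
128

Using successive squaring:
Binary expansion of 61: 111101
Powers of 24 mod 179 (each is the square of the previous):
  24^1 ≡ 24 (mod 179)
  24^2 ≡ 24² = 576 ≡ 39 (mod 179)
  24^4 ≡ 39² = 1521 ≡ 89 (mod 179)
  24^8 ≡ 89² = 7921 ≡ 45 (mod 179)
  24^16 ≡ 45² = 2025 ≡ 56 (mod 179)
  24^32 ≡ 56² = 3136 ≡ 93 (mod 179)
61 = 32 + 16 + 8 + 4 + 1, so 24^61 = 24^32 × 24^16 × 24^8 × 24^4 × 24^1 ≡ 93 × 56 × 45 × 89 × 24 (mod 179)
Multiplying step by step:
  93 × 56 = 5208 ≡ 17 (mod 179)
  17 × 45 = 765 ≡ 49 (mod 179)
  49 × 89 = 4361 ≡ 65 (mod 179)
  65 × 24 = 1560 ≡ 128 (mod 179)
Result: 24^61 ≡ 128 (mod 179)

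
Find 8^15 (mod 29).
Using repeated squaring. 15 = 8 + 4 + 2 + 1 (binary 1111). Repeated squaring mod 29: 8^1 ≡ 8; 8^2 ≡ 8² = 64 ≡ 6; 8^4 ≡ 6² = 36 ≡ 7; 8^8 ≡ 7² = 49 ≡ 20. Multiply: 8^15 = 8^8 × 8^4 × 8^2 × 8^1 ≡ 20 × 7 × 6 × 8 (mod 29): 20 × 7 = 140 ≡ 24; 24 × 6 = 144 ≡ 28; 28 × 8 = 224 ≡ 21. So 8^15 ≡ 21 (mod 29).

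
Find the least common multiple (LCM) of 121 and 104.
12584

First find GCD(121, 104) using the Euclidean algorithm:
121 = 1 × 104 + 17
104 = 6 × 17 + 2
17 = 8 × 2 + 1
2 = 2 × 1 + 0
GCD(121, 104) = 1

LCM formula: LCM(a, b) = (a × b) / GCD(a, b)
LCM(121, 104) = (121 × 104) / 1
LCM(121, 104) = 12584 / 1
LCM(121, 104) = 12584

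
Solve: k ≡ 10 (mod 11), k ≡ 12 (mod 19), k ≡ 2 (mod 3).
M = 11 × 19 × 3 = 627. M₁ = 57, y₁ ≡ 6 (mod 11). M₂ = 33, y₂ ≡ 15 (mod 19). M₃ = 209, y₃ ≡ 2 (mod 3). k = 10×57×6 + 12×33×15 + 2×209×2 ≡ 164 (mod 627)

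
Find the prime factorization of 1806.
2 × 3 × 7 × 43

Divide by primes starting from smallest:
1806 ÷ 2 = 903
903 ÷ 3 = 301
301 ÷ 7 = 43
43 ÷ 43 = 1

1806 = 2 × 3 × 7 × 43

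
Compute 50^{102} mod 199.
28

Using successive squaring:
Binary expansion of 102: 1100110
Powers of 50 mod 199 (each is the square of the previous):
  50^1 ≡ 50 (mod 199)
  50^2 ≡ 50² = 2500 ≡ 112 (mod 199)
  50^4 ≡ 112² = 12544 ≡ 7 (mod 199)
  50^8 ≡ 7² = 49 ≡ 49 (mod 199)
  50^16 ≡ 49² = 2401 ≡ 13 (mod 199)
  50^32 ≡ 13² = 169 ≡ 169 (mod 199)
  50^64 ≡ 169² = 28561 ≡ 104 (mod 199)
102 = 64 + 32 + 4 + 2, so 50^102 = 50^64 × 50^32 × 50^4 × 50^2 ≡ 104 × 169 × 7 × 112 (mod 199)
Multiplying step by step:
  104 × 169 = 17576 ≡ 64 (mod 199)
  64 × 7 = 448 ≡ 50 (mod 199)
  50 × 112 = 5600 ≡ 28 (mod 199)
Result: 50^102 ≡ 28 (mod 199)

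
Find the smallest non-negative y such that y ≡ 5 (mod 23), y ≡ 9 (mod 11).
97

Using the Chinese Remainder Theorem:
M = product of moduli = 253
For equation 1: M_1 = 11, 11 ≡ 11 (mod 23), inverse of 11 mod 23 is 21 (check: 11 × 21 = 231 ≡ 1 (mod 23))
For equation 2: M_2 = 23, 23 ≡ 1 (mod 11), inverse of 23 mod 11 is 1 (check: 1 × 1 = 1 ≡ 1 (mod 11))
Combine: y ≡ Σ r_i×M_i×(M_i⁻¹ mod m_i) = 5×11×21 + 9×23×1 = 1155 + 207 = 1362
1362 mod 253 = 97
y ≡ 97 (mod 253)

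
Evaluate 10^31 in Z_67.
Using repeated squaring. 31 = 16 + 8 + 4 + 2 + 1 (binary 11111). Repeated squaring mod 67: 10^1 ≡ 10; 10^2 ≡ 10² = 100 ≡ 33; 10^4 ≡ 33² = 1089 ≡ 17; 10^8 ≡ 17² = 289 ≡ 21; 10^16 ≡ 21² = 441 ≡ 39. Multiply: 10^31 = 10^16 × 10^8 × 10^4 × 10^2 × 10^1 ≡ 39 × 21 × 17 × 33 × 10 (mod 67): 39 × 21 = 819 ≡ 15; 15 × 17 = 255 ≡ 54; 54 × 33 = 1782 ≡ 40; 40 × 10 = 400 ≡ 65. So 10^31 ≡ 65 (mod 67).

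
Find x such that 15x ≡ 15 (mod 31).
1

Since gcd(15, 31) = 1 divides 15, a solution exists.
Multiply both sides by the inverse of 15 mod 31:
  15^(-1) mod 31 = 29
  x ≡ 29 × 15 ≡ 435 ≡ 1 (mod 31)
Verification: 15 × 1 = 15 = 0 × 31 + 15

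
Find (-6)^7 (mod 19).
(-6) ≡ 13 (mod 19). 7 = 4 + 2 + 1 (binary 111). Repeated squaring mod 19: 13^1 ≡ 13; 13^2 ≡ 13² = 169 ≡ 17; 13^4 ≡ 17² = 289 ≡ 4. Multiply: (-6)^7 ≡ 13^4 × 13^2 × 13^1 ≡ 4 × 17 × 13 (mod 19): 4 × 17 = 68 ≡ 11; 11 × 13 = 143 ≡ 10. So (-6)^7 ≡ 10 (mod 19).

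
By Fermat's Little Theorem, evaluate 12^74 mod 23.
By Fermat: 12^{22} ≡ 1 (mod 23). 74 = 3×22 + 8. So 12^{74} ≡ 12^{8} ≡ 8 (mod 23)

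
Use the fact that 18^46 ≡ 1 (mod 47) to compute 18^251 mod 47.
By Fermat: 18^{46} ≡ 1 (mod 47). 251 ≡ 21 (mod 46). So 18^{251} ≡ 18^{21} ≡ 28 (mod 47)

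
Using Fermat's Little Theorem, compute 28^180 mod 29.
By Fermat: 28^{28} ≡ 1 (mod 29). 180 = 6×28 + 12. So 28^{180} ≡ 28^{12} ≡ 1 (mod 29)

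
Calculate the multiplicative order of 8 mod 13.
Powers of 8 mod 13: 8^1≡8, 8^2≡12, 8^3≡5, 8^4≡1. Order = 4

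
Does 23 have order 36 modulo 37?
p - 1 = 36 has prime divisors 2, 3. Check 23^(36/q) mod 37 for each: 23^(36/2) = 23^18 ≡ 36, 23^(36/3) = 23^12 ≡ 1 (mod 37). Since 23^12 ≡ 1 (mod 37), the order of 23 divides 12 (in fact the order is 12) ≠ 36, so it is not a primitive root.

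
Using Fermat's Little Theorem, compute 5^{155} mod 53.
32

By Fermat's Little Theorem, a^(p-1) ≡ 1 (mod p) for prime p and gcd(a, p) = 1
Here p = 53, so 5^52 ≡ 1 (mod 53)
We can reduce the exponent: 155 mod 52 = 51
So 5^155 ≡ 5^51 (mod 53)
Computing: 5^51 mod 53 = 32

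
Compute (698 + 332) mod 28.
22

(698 + 332) = 1030
1030 mod 28 = 22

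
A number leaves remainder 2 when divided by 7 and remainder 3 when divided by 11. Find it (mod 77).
M = 7 × 11 = 77. M₁ = 11, y₁ ≡ 2 (mod 7). M₂ = 7, y₂ ≡ 8 (mod 11). r = 2×11×2 + 3×7×8 ≡ 58 (mod 77)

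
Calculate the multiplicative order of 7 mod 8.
Powers of 7 mod 8: 7^1≡7, 7^2≡1. Order = 2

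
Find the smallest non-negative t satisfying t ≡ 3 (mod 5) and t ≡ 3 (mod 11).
M = 5 × 11 = 55. M₁ = 11, y₁ ≡ 1 (mod 5). M₂ = 5, y₂ ≡ 9 (mod 11). t = 3×11×1 + 3×5×9 ≡ 3 (mod 55)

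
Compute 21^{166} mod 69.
48

Using successive squaring:
Binary expansion of 166: 10100110
Powers of 21 mod 69 (each is the square of the previous):
  21^1 ≡ 21 (mod 69)
  21^2 ≡ 21² = 441 ≡ 27 (mod 69)
  21^4 ≡ 27² = 729 ≡ 39 (mod 69)
  21^8 ≡ 39² = 1521 ≡ 3 (mod 69)
  21^16 ≡ 3² = 9 ≡ 9 (mod 69)
  21^32 ≡ 9² = 81 ≡ 12 (mod 69)
  21^64 ≡ 12² = 144 ≡ 6 (mod 69)
  21^128 ≡ 6² = 36 ≡ 36 (mod 69)
166 = 128 + 32 + 4 + 2, so 21^166 = 21^128 × 21^32 × 21^4 × 21^2 ≡ 36 × 12 × 39 × 27 (mod 69)
Multiplying step by step:
  36 × 12 = 432 ≡ 18 (mod 69)
  18 × 39 = 702 ≡ 12 (mod 69)
  12 × 27 = 324 ≡ 48 (mod 69)
Result: 21^166 ≡ 48 (mod 69)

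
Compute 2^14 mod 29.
Using repeated squaring. 14 = 8 + 4 + 2 (binary 1110). Repeated squaring mod 29: 2^1 ≡ 2; 2^2 ≡ 2² = 4 ≡ 4; 2^4 ≡ 4² = 16 ≡ 16; 2^8 ≡ 16² = 256 ≡ 24. Multiply: 2^14 = 2^8 × 2^4 × 2^2 ≡ 24 × 16 × 4 (mod 29): 24 × 16 = 384 ≡ 7; 7 × 4 = 28 ≡ 28. So 2^14 ≡ 28 (mod 29).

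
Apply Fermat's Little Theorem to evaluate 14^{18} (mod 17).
9

By Fermat's Little Theorem, a^(p-1) ≡ 1 (mod p) for prime p and gcd(a, p) = 1
Here p = 17, so 14^16 ≡ 1 (mod 17)
We can reduce the exponent: 18 mod 16 = 2
So 14^18 ≡ 14^2 (mod 17)
Computing: 14^2 mod 17 = 9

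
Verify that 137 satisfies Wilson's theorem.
(136)! mod 137 = 136. Since this equals -1 (mod 137), Wilson confirms 137 is prime.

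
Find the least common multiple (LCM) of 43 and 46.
1978

First find GCD(43, 46) using the Euclidean algorithm:
43 = 0 × 46 + 43
46 = 1 × 43 + 3
43 = 14 × 3 + 1
3 = 3 × 1 + 0
GCD(43, 46) = 1

LCM formula: LCM(a, b) = (a × b) / GCD(a, b)
LCM(43, 46) = (43 × 46) / 1
LCM(43, 46) = 1978 / 1
LCM(43, 46) = 1978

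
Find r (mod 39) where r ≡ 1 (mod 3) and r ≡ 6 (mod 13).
M = 3 × 13 = 39. M₁ = 13, y₁ ≡ 1 (mod 3). M₂ = 3, y₂ ≡ 9 (mod 13). r = 1×13×1 + 6×3×9 ≡ 19 (mod 39)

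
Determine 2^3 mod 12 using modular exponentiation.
3 = 2 + 1 (binary 11). Repeated squaring mod 12: 2^1 ≡ 2; 2^2 ≡ 2² = 4 ≡ 4. Multiply: 2^3 = 2^2 × 2^1 ≡ 4 × 2 (mod 12): 4 × 2 = 8 ≡ 8. So 2^3 ≡ 8 (mod 12).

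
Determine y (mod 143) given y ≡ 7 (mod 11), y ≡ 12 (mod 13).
51

Using the Chinese Remainder Theorem:
M = product of moduli = 143
For equation 1: M_1 = 13, 13 ≡ 2 (mod 11), inverse of 13 mod 11 is 6 (check: 2 × 6 = 12 ≡ 1 (mod 11))
For equation 2: M_2 = 11, 11 ≡ 11 (mod 13), inverse of 11 mod 13 is 6 (check: 11 × 6 = 66 ≡ 1 (mod 13))
Combine: y ≡ Σ r_i×M_i×(M_i⁻¹ mod m_i) = 7×13×6 + 12×11×6 = 546 + 792 = 1338
1338 mod 143 = 51
y ≡ 51 (mod 143)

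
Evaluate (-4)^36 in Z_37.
Using Fermat: (-4)^{36} ≡ 1 (mod 37). 36 ≡ 0 (mod 36). So (-4)^{36} ≡ (-4)^{0} ≡ 1 (mod 37)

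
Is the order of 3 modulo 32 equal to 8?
Yes, ord_32(3) = 8.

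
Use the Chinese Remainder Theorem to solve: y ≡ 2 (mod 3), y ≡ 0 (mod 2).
M = 3 × 2 = 6. M₁ = 2, y₁ ≡ 2 (mod 3). M₂ = 3, y₂ ≡ 1 (mod 2). y = 2×2×2 + 0×3×1 ≡ 2 (mod 6)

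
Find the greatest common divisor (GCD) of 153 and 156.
3

Using the Euclidean algorithm:
153 = 0 × 156 + 153
156 = 1 × 153 + 3
153 = 51 × 3 + 0

GCD(153, 156) = 3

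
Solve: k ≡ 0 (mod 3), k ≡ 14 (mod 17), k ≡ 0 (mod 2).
M = 3 × 17 × 2 = 102. M₁ = 34, y₁ ≡ 1 (mod 3). M₂ = 6, y₂ ≡ 3 (mod 17). M₃ = 51, y₃ ≡ 1 (mod 2). k = 0×34×1 + 14×6×3 + 0×51×1 ≡ 48 (mod 102)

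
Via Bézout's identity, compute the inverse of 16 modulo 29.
Extended GCD: 16(-9) + 29(5) = 1. So 16^(-1) ≡ 20 ≡ 20 (mod 29). Verify: 16 × 20 = 320 ≡ 1 (mod 29)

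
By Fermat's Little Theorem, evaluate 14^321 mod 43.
By Fermat: 14^{42} ≡ 1 (mod 43). 321 ≡ 27 (mod 42). So 14^{321} ≡ 14^{27} ≡ 21 (mod 43)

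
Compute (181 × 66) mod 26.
12

(181 × 66) = 11946
11946 mod 26 = 12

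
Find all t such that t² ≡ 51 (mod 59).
The square roots of 51 mod 59 are 46 and 13. Verify: 46² = 2116 ≡ 51 (mod 59)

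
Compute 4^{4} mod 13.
9

Using successive squaring:
Binary expansion of 4: 100
Powers of 4 mod 13 (each is the square of the previous):
  4^1 ≡ 4 (mod 13)
  4^2 ≡ 4² = 16 ≡ 3 (mod 13)
  4^4 ≡ 3² = 9 ≡ 9 (mod 13)
4 is a power of 2, so 4^4 is the last square: ≡ 9 (mod 13)
Result: 4^4 ≡ 9 (mod 13)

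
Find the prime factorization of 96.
2^5 × 3

Divide by primes starting from smallest:
96 ÷ 2 = 48
48 ÷ 2 = 24
24 ÷ 2 = 12
12 ÷ 2 = 6
6 ÷ 2 = 3
3 ÷ 3 = 1

96 = 2^5 × 3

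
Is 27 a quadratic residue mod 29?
By Euler's criterion: 27^{14} ≡ 28 (mod 29). Since this equals -1 (≡ 28), 27 is not a QR.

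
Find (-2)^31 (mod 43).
Using repeated squaring. (-2) ≡ 41 (mod 43). 31 = 16 + 8 + 4 + 2 + 1 (binary 11111). Repeated squaring mod 43: 41^1 ≡ 41; 41^2 ≡ 41² = 1681 ≡ 4; 41^4 ≡ 4² = 16 ≡ 16; 41^8 ≡ 16² = 256 ≡ 41; 41^16 ≡ 41² = 1681 ≡ 4. Multiply: (-2)^31 ≡ 41^16 × 41^8 × 41^4 × 41^2 × 41^1 ≡ 4 × 41 × 16 × 4 × 41 (mod 43): 4 × 41 = 164 ≡ 35; 35 × 16 = 560 ≡ 1; 1 × 4 = 4 ≡ 4; 4 × 41 = 164 ≡ 35. So (-2)^31 ≡ 35 (mod 43).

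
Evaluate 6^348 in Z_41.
Using Fermat: 6^{40} ≡ 1 (mod 41). 348 ≡ 28 (mod 40). So 6^{348} ≡ 6^{28} ≡ 31 (mod 41)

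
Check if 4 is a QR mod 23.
By Euler's criterion: 4^{11} ≡ 1 (mod 23). Since this equals 1, 4 is a QR.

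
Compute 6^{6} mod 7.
1

Using successive squaring:
Binary expansion of 6: 110
Powers of 6 mod 7 (each is the square of the previous):
  6^1 ≡ 6 (mod 7)
  6^2 ≡ 6² = 36 ≡ 1 (mod 7)
  6^4 ≡ 1² = 1 ≡ 1 (mod 7)
6 = 4 + 2, so 6^6 = 6^4 × 6^2 ≡ 1 × 1 (mod 7)
Multiplying step by step:
  1 × 1 = 1 ≡ 1 (mod 7)
Result: 6^6 ≡ 1 (mod 7)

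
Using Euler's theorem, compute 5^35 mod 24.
By Euler: 5^{8} ≡ 1 (mod 24) since gcd(5, 24) = 1. 35 = 4×8 + 3. So 5^{35} ≡ 5^{3} ≡ 5 (mod 24)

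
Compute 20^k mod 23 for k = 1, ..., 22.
g^1, g^2, ..., g^{22} mod 23: {20, 9, 19, 12, 10, 16, 21, 6, 5, 8, 22, 3, 14, 4, 11, 13, 7, 2, 17, 18, 15, 1}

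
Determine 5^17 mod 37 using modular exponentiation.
Using repeated squaring. 17 = 16 + 1 (binary 10001). Repeated squaring mod 37: 5^1 ≡ 5; 5^2 ≡ 5² = 25 ≡ 25; 5^4 ≡ 25² = 625 ≡ 33; 5^8 ≡ 33² = 1089 ≡ 16; 5^16 ≡ 16² = 256 ≡ 34. Multiply: 5^17 = 5^16 × 5^1 ≡ 34 × 5 (mod 37): 34 × 5 = 170 ≡ 22. So 5^17 ≡ 22 (mod 37).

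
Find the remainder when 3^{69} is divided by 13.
By Fermat: 3^{12} ≡ 1 (mod 13). 69 = 5×12 + 9. So 3^{69} ≡ 3^{9} ≡ 1 (mod 13)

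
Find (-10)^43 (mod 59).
Using repeated squaring. (-10) ≡ 49 (mod 59). 43 = 32 + 8 + 2 + 1 (binary 101011). Repeated squaring mod 59: 49^1 ≡ 49; 49^2 ≡ 49² = 2401 ≡ 41; 49^4 ≡ 41² = 1681 ≡ 29; 49^8 ≡ 29² = 841 ≡ 15; 49^16 ≡ 15² = 225 ≡ 48; 49^32 ≡ 48² = 2304 ≡ 3. Multiply: (-10)^43 ≡ 49^32 × 49^8 × 49^2 × 49^1 ≡ 3 × 15 × 41 × 49 (mod 59): 3 × 15 = 45 ≡ 45; 45 × 41 = 1845 ≡ 16; 16 × 49 = 784 ≡ 17. So (-10)^43 ≡ 17 (mod 59).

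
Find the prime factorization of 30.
2 × 3 × 5

Divide by primes starting from smallest:
30 ÷ 2 = 15
15 ÷ 3 = 5
5 ÷ 5 = 1

30 = 2 × 3 × 5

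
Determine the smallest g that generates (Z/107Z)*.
2

A primitive root g modulo p has order p-1 = 106
Prime divisors of 106: [2, 53]
g is a primitive root iff g^(106/q) ≢ 1 (mod 107) for each prime divisor q
Testing small values:
  g = 2: 2^53 ≡ 106, 2^2 ≡ 4 (mod 107) → none is 1, primitive root!
The smallest primitive root is 2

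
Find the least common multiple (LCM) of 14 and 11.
154

First find GCD(14, 11) using the Euclidean algorithm:
14 = 1 × 11 + 3
11 = 3 × 3 + 2
3 = 1 × 2 + 1
2 = 2 × 1 + 0
GCD(14, 11) = 1

LCM formula: LCM(a, b) = (a × b) / GCD(a, b)
LCM(14, 11) = (14 × 11) / 1
LCM(14, 11) = 154 / 1
LCM(14, 11) = 154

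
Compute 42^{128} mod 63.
0

Using successive squaring:
Binary expansion of 128: 10000000
Powers of 42 mod 63 (each is the square of the previous):
  42^1 ≡ 42 (mod 63)
  42^2 ≡ 42² = 1764 ≡ 0 (mod 63)
  42^4 ≡ 0² = 0 ≡ 0 (mod 63)
  42^8 ≡ 0² = 0 ≡ 0 (mod 63)
  42^16 ≡ 0² = 0 ≡ 0 (mod 63)
  42^32 ≡ 0² = 0 ≡ 0 (mod 63)
  42^64 ≡ 0² = 0 ≡ 0 (mod 63)
  42^128 ≡ 0² = 0 ≡ 0 (mod 63)
128 is a power of 2, so 42^128 is the last square: ≡ 0 (mod 63)
Result: 42^128 ≡ 0 (mod 63)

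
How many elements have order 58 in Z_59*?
Number of primitive roots mod 59 = φ(58) = 28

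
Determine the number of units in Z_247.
216

Prime factorization: 247 = 13 × 19
Using the formula φ(n) = n × Π(1 - 1/p) for each prime factor p:
φ(247) = 247 × (1 - 1/13) × (1 - 1/19)
φ(247) = 216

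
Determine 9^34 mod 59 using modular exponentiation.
Using repeated squaring. 34 = 32 + 2 (binary 100010). Repeated squaring mod 59: 9^1 ≡ 9; 9^2 ≡ 9² = 81 ≡ 22; 9^4 ≡ 22² = 484 ≡ 12; 9^8 ≡ 12² = 144 ≡ 26; 9^16 ≡ 26² = 676 ≡ 27; 9^32 ≡ 27² = 729 ≡ 21. Multiply: 9^34 = 9^32 × 9^2 ≡ 21 × 22 (mod 59): 21 × 22 = 462 ≡ 49. So 9^34 ≡ 49 (mod 59).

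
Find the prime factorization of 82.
2 × 41

Divide by primes starting from smallest:
82 ÷ 2 = 41
41 ÷ 41 = 1

82 = 2 × 41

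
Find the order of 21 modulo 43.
Powers of 21 mod 43: 21^1≡21, 21^2≡11, 21^3≡16, 21^4≡35, 21^5≡4, 21^6≡41, 21^7≡1. Order = 7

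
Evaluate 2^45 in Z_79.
Using repeated squaring. 45 = 32 + 8 + 4 + 1 (binary 101101). Repeated squaring mod 79: 2^1 ≡ 2; 2^2 ≡ 2² = 4 ≡ 4; 2^4 ≡ 4² = 16 ≡ 16; 2^8 ≡ 16² = 256 ≡ 19; 2^16 ≡ 19² = 361 ≡ 45; 2^32 ≡ 45² = 2025 ≡ 50. Multiply: 2^45 = 2^32 × 2^8 × 2^4 × 2^1 ≡ 50 × 19 × 16 × 2 (mod 79): 50 × 19 = 950 ≡ 2; 2 × 16 = 32 ≡ 32; 32 × 2 = 64 ≡ 64. So 2^45 ≡ 64 (mod 79).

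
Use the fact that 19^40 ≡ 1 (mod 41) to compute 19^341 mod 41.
By Fermat: 19^{40} ≡ 1 (mod 41). 341 = 8×40 + 21. So 19^{341} ≡ 19^{21} ≡ 22 (mod 41)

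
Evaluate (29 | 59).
(29/59) = 29^{29} mod 59 = 1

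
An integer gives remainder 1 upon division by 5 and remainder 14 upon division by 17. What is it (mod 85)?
M = 5 × 17 = 85. M₁ = 17, y₁ ≡ 3 (mod 5). M₂ = 5, y₂ ≡ 7 (mod 17). t = 1×17×3 + 14×5×7 ≡ 31 (mod 85). The smallest positive such number is 31.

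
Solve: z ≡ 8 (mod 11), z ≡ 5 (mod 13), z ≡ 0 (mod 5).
M = 11 × 13 × 5 = 715. M₁ = 65, y₁ ≡ 10 (mod 11). M₂ = 55, y₂ ≡ 9 (mod 13). M₃ = 143, y₃ ≡ 2 (mod 5). z = 8×65×10 + 5×55×9 + 0×143×2 ≡ 525 (mod 715)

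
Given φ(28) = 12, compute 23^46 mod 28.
By Euler: 23^{12} ≡ 1 (mod 28) since gcd(23, 28) = 1. 46 = 3×12 + 10. So 23^{46} ≡ 23^{10} ≡ 9 (mod 28)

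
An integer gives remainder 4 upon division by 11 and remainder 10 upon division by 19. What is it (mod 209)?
M = 11 × 19 = 209. M₁ = 19, y₁ ≡ 7 (mod 11). M₂ = 11, y₂ ≡ 7 (mod 19). t = 4×19×7 + 10×11×7 ≡ 48 (mod 209). The smallest positive such number is 48.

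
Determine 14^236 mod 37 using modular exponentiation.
Using Fermat: 14^{36} ≡ 1 (mod 37). 236 ≡ 20 (mod 36). So 14^{236} ≡ 14^{20} ≡ 26 (mod 37)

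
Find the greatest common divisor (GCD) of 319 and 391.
1

Using the Euclidean algorithm:
319 = 0 × 391 + 319
391 = 1 × 319 + 72
319 = 4 × 72 + 31
72 = 2 × 31 + 10
31 = 3 × 10 + 1
10 = 10 × 1 + 0

GCD(319, 391) = 1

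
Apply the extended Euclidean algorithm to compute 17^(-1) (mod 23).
Extended GCD: 17(-4) + 23(3) = 1. So 17^(-1) ≡ 19 ≡ 19 (mod 23). Verify: 17 × 19 = 323 ≡ 1 (mod 23)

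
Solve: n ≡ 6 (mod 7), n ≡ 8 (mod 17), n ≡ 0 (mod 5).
M = 7 × 17 × 5 = 595. M₁ = 85, y₁ ≡ 1 (mod 7). M₂ = 35, y₂ ≡ 1 (mod 17). M₃ = 119, y₃ ≡ 4 (mod 5). n = 6×85×1 + 8×35×1 + 0×119×4 ≡ 195 (mod 595)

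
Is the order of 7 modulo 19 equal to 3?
Yes, ord_19(7) = 3.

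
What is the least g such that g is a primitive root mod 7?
p - 1 = 6 has prime divisors 2, 3. h is a primitive root mod 7 iff h^(6/q) ≢ 1 (mod 7) for each such q.
h = 2: 2^3 ≡ 1, 2^2 ≡ 4 (mod 7); 2^3 ≡ 1, so not a primitive root.
h = 3: 3^3 ≡ 6, 3^2 ≡ 2 (mod 7); none is 1, so 3 has order 6 and is a primitive root.
The smallest primitive root mod 7 is g = 3.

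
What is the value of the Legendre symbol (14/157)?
(14/157) = 14^{78} mod 157 = 1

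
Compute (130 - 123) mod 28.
7

(130 - 123) = 7
7 mod 28 = 7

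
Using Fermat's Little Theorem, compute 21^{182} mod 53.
52

By Fermat's Little Theorem, a^(p-1) ≡ 1 (mod p) for prime p and gcd(a, p) = 1
Here p = 53, so 21^52 ≡ 1 (mod 53)
We can reduce the exponent: 182 mod 52 = 26
So 21^182 ≡ 21^26 (mod 53)
Computing: 21^26 mod 53 = 52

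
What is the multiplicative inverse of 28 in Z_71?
33

Using Extended Euclidean Algorithm:
gcd(28, 71) = 1
Bezout coefficients: 28 × 33 + 71 × -13 = 1
So 28 × 33 ≡ 1 (mod 71)
The inverse is 33 mod 71 = 33
Verification: 28 × 33 = 924 = 13 × 71 + 1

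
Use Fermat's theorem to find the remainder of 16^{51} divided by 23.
18

By Fermat's Little Theorem, a^(p-1) ≡ 1 (mod p) for prime p and gcd(a, p) = 1
Here p = 23, so 16^22 ≡ 1 (mod 23)
We can reduce the exponent: 51 mod 22 = 7
So 16^51 ≡ 16^7 (mod 23)
Computing: 16^7 mod 23 = 18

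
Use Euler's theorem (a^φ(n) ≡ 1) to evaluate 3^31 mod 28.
By Euler: 3^{12} ≡ 1 (mod 28) since gcd(3, 28) = 1. 31 = 2×12 + 7. So 3^{31} ≡ 3^{7} ≡ 3 (mod 28)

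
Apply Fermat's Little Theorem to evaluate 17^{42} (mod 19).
7

By Fermat's Little Theorem, a^(p-1) ≡ 1 (mod p) for prime p and gcd(a, p) = 1
Here p = 19, so 17^18 ≡ 1 (mod 19)
We can reduce the exponent: 42 mod 18 = 6
So 17^42 ≡ 17^6 (mod 19)
Computing: 17^6 mod 19 = 7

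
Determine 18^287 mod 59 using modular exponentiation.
Using Fermat: 18^{58} ≡ 1 (mod 59). 287 ≡ 55 (mod 58). So 18^{287} ≡ 18^{55} ≡ 13 (mod 59)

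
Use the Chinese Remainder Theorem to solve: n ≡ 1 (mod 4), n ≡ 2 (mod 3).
M = 4 × 3 = 12. M₁ = 3, y₁ ≡ 3 (mod 4). M₂ = 4, y₂ ≡ 1 (mod 3). n = 1×3×3 + 2×4×1 ≡ 5 (mod 12)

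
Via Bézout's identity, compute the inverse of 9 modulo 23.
Extended GCD: 9(-5) + 23(2) = 1. So 9^(-1) ≡ 18 ≡ 18 (mod 23). Verify: 9 × 18 = 162 ≡ 1 (mod 23)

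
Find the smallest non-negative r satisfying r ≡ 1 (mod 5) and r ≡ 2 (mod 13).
M = 5 × 13 = 65. M₁ = 13, y₁ ≡ 2 (mod 5). M₂ = 5, y₂ ≡ 8 (mod 13). r = 1×13×2 + 2×5×8 ≡ 41 (mod 65)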